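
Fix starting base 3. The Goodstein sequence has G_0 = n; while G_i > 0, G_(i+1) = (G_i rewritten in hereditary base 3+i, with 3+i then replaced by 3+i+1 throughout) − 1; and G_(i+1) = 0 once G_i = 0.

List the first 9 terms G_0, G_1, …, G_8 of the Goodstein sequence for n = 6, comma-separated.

6, 7, 7, 7, 7, 7, 6, 5, 4

i=0: 6 = 2·3 (b=3); 3→4: 2·4 = 8; 8−1 = 7
i=1: 7 = 4 + 3 (b=4); 4→5: 5 + 3 = 8; 8−1 = 7
i=2: 7 = 5 + 2 (b=5); 5→6: 6 + 2 = 8; 8−1 = 7
i=3: 7 = 6 + 1 (b=6); 6→7: 7 + 1 = 8; 8−1 = 7
i=4: 7 = 7 (b=7); 7→8: 8 = 8; 8−1 = 7
i=5: 7 = 7 (b=8); 8→9: 7 = 7; 7−1 = 6
i=6: 6 = 6 (b=9); 9→10: 6 = 6; 6−1 = 5
i=7: 5 = 5 (b=10); 10→11: 5 = 5; 5−1 = 4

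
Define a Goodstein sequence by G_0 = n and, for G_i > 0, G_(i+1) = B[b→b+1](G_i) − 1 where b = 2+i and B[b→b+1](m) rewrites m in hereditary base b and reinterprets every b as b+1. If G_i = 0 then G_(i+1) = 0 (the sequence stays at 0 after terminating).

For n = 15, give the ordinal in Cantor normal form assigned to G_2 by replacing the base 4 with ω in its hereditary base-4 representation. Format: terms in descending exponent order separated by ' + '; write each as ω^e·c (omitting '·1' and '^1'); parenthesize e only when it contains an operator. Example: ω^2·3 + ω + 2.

ω^(ω + 1) + ω^ω + 3

[0] 15 ≡ 2^(2 + 1) + 2^2 + 2 + 1 (base 2). Lift 3: 112. −1: 111.
[1] 111 ≡ 3^(3 + 1) + 3^3 + 3 (base 3). Lift 4: 1284. −1: 1283.
[2] 1283 ≡ 4^(4 + 1) + 4^4 + 3 (base 4). Lift 5: 18753. −1: 18752.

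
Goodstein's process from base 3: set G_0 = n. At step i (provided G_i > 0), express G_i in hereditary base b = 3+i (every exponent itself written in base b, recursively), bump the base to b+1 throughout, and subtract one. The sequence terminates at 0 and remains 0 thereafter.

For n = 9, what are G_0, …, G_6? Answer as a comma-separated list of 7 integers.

9, 15, 17, 19, 21, 23, 24

9 —HB3→ 3^2 —bump→ 4^2 = 16 —(−1)→ 15
15 —HB4→ 3·4 + 3 —bump→ 3·5 + 3 = 18 —(−1)→ 17
17 —HB5→ 3·5 + 2 —bump→ 3·6 + 2 = 20 —(−1)→ 19
19 —HB6→ 3·6 + 1 —bump→ 3·7 + 1 = 22 —(−1)→ 21
21 —HB7→ 3·7 —bump→ 3·8 = 24 —(−1)→ 23
23 —HB8→ 2·8 + 7 —bump→ 2·9 + 7 = 25 —(−1)→ 24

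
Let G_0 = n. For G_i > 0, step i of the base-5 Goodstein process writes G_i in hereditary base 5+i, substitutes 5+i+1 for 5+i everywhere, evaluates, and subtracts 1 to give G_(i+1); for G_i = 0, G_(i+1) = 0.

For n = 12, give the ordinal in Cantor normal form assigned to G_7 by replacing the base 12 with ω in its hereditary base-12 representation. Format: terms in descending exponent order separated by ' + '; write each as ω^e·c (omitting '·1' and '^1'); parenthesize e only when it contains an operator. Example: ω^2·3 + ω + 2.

12 —HB5→ 2·5 + 2 —bump→ 2·6 + 2 = 14 —(−1)→ 13
13 —HB6→ 2·6 + 1 —bump→ 2·7 + 1 = 15 —(−1)→ 14
14 —HB7→ 2·7 —bump→ 2·8 = 16 —(−1)→ 15
15 —HB8→ 8 + 7 —bump→ 9 + 7 = 16 —(−1)→ 15
15 —HB9→ 9 + 6 —bump→ 10 + 6 = 16 —(−1)→ 15
15 —HB10→ 10 + 5 —bump→ 11 + 5 = 16 —(−1)→ 15
15 —HB11→ 11 + 4 —bump→ 12 + 4 = 16 —(−1)→ 15
15 —HB12→ 12 + 3 —bump→ 13 + 3 = 16 —(−1)→ 15

ω + 3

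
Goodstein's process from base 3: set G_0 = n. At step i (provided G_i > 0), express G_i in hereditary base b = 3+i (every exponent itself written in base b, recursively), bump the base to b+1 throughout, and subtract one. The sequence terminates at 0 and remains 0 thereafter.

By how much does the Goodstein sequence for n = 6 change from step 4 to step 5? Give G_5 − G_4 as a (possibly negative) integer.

0

step 0: 6 = 2·3; sub 4 for 3: 2·4; = 8; G_1 = 8−1 = 7
step 1: 7 = 4 + 3; sub 5 for 4: 5 + 3; = 8; G_2 = 8−1 = 7
step 2: 7 = 5 + 2; sub 6 for 5: 6 + 2; = 8; G_3 = 8−1 = 7
step 3: 7 = 6 + 1; sub 7 for 6: 7 + 1; = 8; G_4 = 8−1 = 7
step 4: 7 = 7; sub 8 for 7: 8; = 8; G_5 = 8−1 = 7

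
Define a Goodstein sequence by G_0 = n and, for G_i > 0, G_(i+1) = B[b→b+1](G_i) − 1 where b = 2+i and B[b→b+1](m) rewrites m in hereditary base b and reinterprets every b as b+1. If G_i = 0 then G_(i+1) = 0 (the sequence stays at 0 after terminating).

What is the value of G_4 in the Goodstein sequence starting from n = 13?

280711

base 2: 13 = 2^(2 + 1) + 2^2 + 1; at 3: 3^(3 + 1) + 3^3 + 1 = 109; next = 108
base 3: 108 = 3^(3 + 1) + 3^3; at 4: 4^(4 + 1) + 4^4 = 1280; next = 1279
base 4: 1279 = 4^(4 + 1) + 3·4^3 + 3·4^2 + 3·4 + 3; at 5: 5^(5 + 1) + 3·5^3 + 3·5^2 + 3·5 + 3 = 16093; next = 16092
base 5: 16092 = 5^(5 + 1) + 3·5^3 + 3·5^2 + 3·5 + 2; at 6: 6^(6 + 1) + 3·6^3 + 3·6^2 + 3·6 + 2 = 280712; next = 280711
base 6: 280711 = 6^(6 + 1) + 3·6^3 + 3·6^2 + 3·6 + 1; at 7: 7^(7 + 1) + 3·7^3 + 3·7^2 + 3·7 + 1 = 5765999; next = 5765998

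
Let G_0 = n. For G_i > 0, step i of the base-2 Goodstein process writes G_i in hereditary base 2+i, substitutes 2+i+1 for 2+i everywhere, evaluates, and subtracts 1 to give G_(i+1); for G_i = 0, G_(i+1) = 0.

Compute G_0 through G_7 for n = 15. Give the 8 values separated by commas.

step 0: 15 = 2^(2 + 1) + 2^2 + 2 + 1; sub 3 for 2: 3^(3 + 1) + 3^3 + 3 + 1; = 112; G_1 = 112−1 = 111
step 1: 111 = 3^(3 + 1) + 3^3 + 3; sub 4 for 3: 4^(4 + 1) + 4^4 + 4; = 1284; G_2 = 1284−1 = 1283
step 2: 1283 = 4^(4 + 1) + 4^4 + 3; sub 5 for 4: 5^(5 + 1) + 5^5 + 3; = 18753; G_3 = 18753−1 = 18752
step 3: 18752 = 5^(5 + 1) + 5^5 + 2; sub 6 for 5: 6^(6 + 1) + 6^6 + 2; = 326594; G_4 = 326594−1 = 326593
step 4: 326593 = 6^(6 + 1) + 6^6 + 1; sub 7 for 6: 7^(7 + 1) + 7^7 + 1; = 6588345; G_5 = 6588345−1 = 6588344
step 5: 6588344 = 7^(7 + 1) + 7^7; sub 8 for 7: 8^(8 + 1) + 8^8; = 150994944; G_6 = 150994944−1 = 150994943
step 6: 150994943 = 8^(8 + 1) + 7·8^7 + 7·8^6 + 7·8^5 + 7·8^4 + 7·8^3 + 7·8^2 + 7·8 + 7; sub 9 for 8: 9^(9 + 1) + 7·9^7 + 7·9^6 + 7·9^5 + 7·9^4 + 7·9^3 + 7·9^2 + 7·9 + 7; = 3524450281; G_7 = 3524450281−1 = 3524450280

15, 111, 1283, 18752, 326593, 6588344, 150994943, 3524450280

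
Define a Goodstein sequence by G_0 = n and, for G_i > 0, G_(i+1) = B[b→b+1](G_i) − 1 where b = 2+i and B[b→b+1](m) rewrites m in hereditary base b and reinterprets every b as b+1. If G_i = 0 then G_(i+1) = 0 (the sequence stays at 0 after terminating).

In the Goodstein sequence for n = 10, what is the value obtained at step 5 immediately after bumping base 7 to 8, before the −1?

84073324

G_0 = 10. HB_2(10) = 2^(2 + 1) + 2. Bump = 84. G_1 = 83.
G_1 = 83. HB_3(83) = 3^(3 + 1) + 2. Bump = 1026. G_2 = 1025.
G_2 = 1025. HB_4(1025) = 4^(4 + 1) + 1. Bump = 15626. G_3 = 15625.
G_3 = 15625. HB_5(15625) = 5^(5 + 1). Bump = 279936. G_4 = 279935.
G_4 = 279935. HB_6(279935) = 5·6^6 + 5·6^5 + 5·6^4 + 5·6^3 + 5·6^2 + 5·6 + 5. Bump = 4215755. G_5 = 4215754.
G_5 = 4215754. HB_7(4215754) = 5·7^7 + 5·7^5 + 5·7^4 + 5·7^3 + 5·7^2 + 5·7 + 4. Bump = 84073324. G_6 = 84073323.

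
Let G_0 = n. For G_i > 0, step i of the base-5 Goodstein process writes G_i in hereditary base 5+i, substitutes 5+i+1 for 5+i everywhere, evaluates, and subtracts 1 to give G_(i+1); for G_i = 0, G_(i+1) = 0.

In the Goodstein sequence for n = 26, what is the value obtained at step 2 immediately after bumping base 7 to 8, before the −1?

54

base 5: 26 = 5^2 + 1; at 6: 6^2 + 1 = 37; next = 36
base 6: 36 = 6^2; at 7: 7^2 = 49; next = 48
base 7: 48 = 6·7 + 6; at 8: 6·8 + 6 = 54; next = 53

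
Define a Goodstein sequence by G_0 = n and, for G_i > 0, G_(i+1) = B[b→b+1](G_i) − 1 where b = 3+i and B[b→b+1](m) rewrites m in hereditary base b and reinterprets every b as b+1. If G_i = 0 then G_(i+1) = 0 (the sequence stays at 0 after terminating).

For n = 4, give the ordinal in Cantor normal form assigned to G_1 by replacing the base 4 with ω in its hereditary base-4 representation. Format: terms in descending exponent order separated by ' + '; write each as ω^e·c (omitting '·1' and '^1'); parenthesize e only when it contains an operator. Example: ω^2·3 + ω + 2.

ω

i=0: 4 = 3 + 1 (b=3); 3→4: 4 + 1 = 5; 5−1 = 4
i=1: 4 = 4 (b=4); 4→5: 5 = 5; 5−1 = 4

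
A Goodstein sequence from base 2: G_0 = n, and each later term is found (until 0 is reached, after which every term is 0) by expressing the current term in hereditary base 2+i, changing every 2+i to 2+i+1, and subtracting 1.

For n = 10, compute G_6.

84073323

(0) 10|_2 = 2^(2 + 1) + 2 ↦ 3^(3 + 1) + 3|_3 = 84 ⇒ 83
(1) 83|_3 = 3^(3 + 1) + 2 ↦ 4^(4 + 1) + 2|_4 = 1026 ⇒ 1025
(2) 1025|_4 = 4^(4 + 1) + 1 ↦ 5^(5 + 1) + 1|_5 = 15626 ⇒ 15625
(3) 15625|_5 = 5^(5 + 1) ↦ 6^(6 + 1)|_6 = 279936 ⇒ 279935
(4) 279935|_6 = 5·6^6 + 5·6^5 + 5·6^4 + 5·6^3 + 5·6^2 + 5·6 + 5 ↦ 5·7^7 + 5·7^5 + 5·7^4 + 5·7^3 + 5·7^2 + 5·7 + 5|_7 = 4215755 ⇒ 4215754
(5) 4215754|_7 = 5·7^7 + 5·7^5 + 5·7^4 + 5·7^3 + 5·7^2 + 5·7 + 4 ↦ 5·8^8 + 5·8^5 + 5·8^4 + 5·8^3 + 5·8^2 + 5·8 + 4|_8 = 84073324 ⇒ 84073323
(6) 84073323|_8 = 5·8^8 + 5·8^5 + 5·8^4 + 5·8^3 + 5·8^2 + 5·8 + 3 ↦ 5·9^9 + 5·9^5 + 5·9^4 + 5·9^3 + 5·9^2 + 5·9 + 3|_9 = 1937434593 ⇒ 1937434592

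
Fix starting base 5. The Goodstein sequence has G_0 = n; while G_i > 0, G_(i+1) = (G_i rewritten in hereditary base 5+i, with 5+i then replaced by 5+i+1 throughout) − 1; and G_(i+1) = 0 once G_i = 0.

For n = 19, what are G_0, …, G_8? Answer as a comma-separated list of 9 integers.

base 5: 19 = 3·5 + 4; at 6: 3·6 + 4 = 22; next = 21
base 6: 21 = 3·6 + 3; at 7: 3·7 + 3 = 24; next = 23
base 7: 23 = 3·7 + 2; at 8: 3·8 + 2 = 26; next = 25
base 8: 25 = 3·8 + 1; at 9: 3·9 + 1 = 28; next = 27
base 9: 27 = 3·9; at 10: 3·10 = 30; next = 29
base 10: 29 = 2·10 + 9; at 11: 2·11 + 9 = 31; next = 30
base 11: 30 = 2·11 + 8; at 12: 2·12 + 8 = 32; next = 31
base 12: 31 = 2·12 + 7; at 13: 2·13 + 7 = 33; next = 32

19, 21, 23, 25, 27, 29, 30, 31, 32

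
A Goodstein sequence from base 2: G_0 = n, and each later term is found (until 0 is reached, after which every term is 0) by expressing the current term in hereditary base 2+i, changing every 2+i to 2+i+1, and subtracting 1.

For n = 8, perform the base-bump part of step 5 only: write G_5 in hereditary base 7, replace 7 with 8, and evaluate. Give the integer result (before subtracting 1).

33554572

[0] 8 ≡ 2^(2 + 1) (base 2). Lift 3: 81. −1: 80.
[1] 80 ≡ 2·3^3 + 2·3^2 + 2·3 + 2 (base 3). Lift 4: 554. −1: 553.
[2] 553 ≡ 2·4^4 + 2·4^2 + 2·4 + 1 (base 4). Lift 5: 6311. −1: 6310.
[3] 6310 ≡ 2·5^5 + 2·5^2 + 2·5 (base 5). Lift 6: 93396. −1: 93395.
[4] 93395 ≡ 2·6^6 + 2·6^2 + 6 + 5 (base 6). Lift 7: 1647196. −1: 1647195.
[5] 1647195 ≡ 2·7^7 + 2·7^2 + 7 + 4 (base 7). Lift 8: 33554572. −1: 33554571.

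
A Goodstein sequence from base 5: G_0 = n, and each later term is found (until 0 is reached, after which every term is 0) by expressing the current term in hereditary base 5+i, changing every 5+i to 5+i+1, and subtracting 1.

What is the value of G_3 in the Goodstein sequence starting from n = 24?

step 0: 24 = 4·5 + 4; sub 6 for 5: 4·6 + 4; = 28; G_1 = 28−1 = 27
step 1: 27 = 4·6 + 3; sub 7 for 6: 4·7 + 3; = 31; G_2 = 31−1 = 30
step 2: 30 = 4·7 + 2; sub 8 for 7: 4·8 + 2; = 34; G_3 = 34−1 = 33
step 3: 33 = 4·8 + 1; sub 9 for 8: 4·9 + 1; = 37; G_4 = 37−1 = 36

33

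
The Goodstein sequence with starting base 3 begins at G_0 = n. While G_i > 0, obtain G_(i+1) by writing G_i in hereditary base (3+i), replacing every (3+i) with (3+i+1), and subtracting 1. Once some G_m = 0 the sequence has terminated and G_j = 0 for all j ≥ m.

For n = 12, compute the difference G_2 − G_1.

12 —HB3→ 3^2 + 3 —bump→ 4^2 + 4 = 20 —(−1)→ 19
19 —HB4→ 4^2 + 3 —bump→ 5^2 + 3 = 28 —(−1)→ 27

8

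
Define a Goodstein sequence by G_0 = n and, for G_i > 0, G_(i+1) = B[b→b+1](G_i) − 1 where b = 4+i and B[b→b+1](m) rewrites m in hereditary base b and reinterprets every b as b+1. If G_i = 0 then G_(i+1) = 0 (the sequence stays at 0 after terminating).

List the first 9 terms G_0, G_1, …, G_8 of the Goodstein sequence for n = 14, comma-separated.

14 —HB4→ 3·4 + 2 —bump→ 3·5 + 2 = 17 —(−1)→ 16
16 —HB5→ 3·5 + 1 —bump→ 3·6 + 1 = 19 —(−1)→ 18
18 —HB6→ 3·6 —bump→ 3·7 = 21 —(−1)→ 20
20 —HB7→ 2·7 + 6 —bump→ 2·8 + 6 = 22 —(−1)→ 21
21 —HB8→ 2·8 + 5 —bump→ 2·9 + 5 = 23 —(−1)→ 22
22 —HB9→ 2·9 + 4 —bump→ 2·10 + 4 = 24 —(−1)→ 23
23 —HB10→ 2·10 + 3 —bump→ 2·11 + 3 = 25 —(−1)→ 24
24 —HB11→ 2·11 + 2 —bump→ 2·12 + 2 = 26 —(−1)→ 25

14, 16, 18, 20, 21, 22, 23, 24, 25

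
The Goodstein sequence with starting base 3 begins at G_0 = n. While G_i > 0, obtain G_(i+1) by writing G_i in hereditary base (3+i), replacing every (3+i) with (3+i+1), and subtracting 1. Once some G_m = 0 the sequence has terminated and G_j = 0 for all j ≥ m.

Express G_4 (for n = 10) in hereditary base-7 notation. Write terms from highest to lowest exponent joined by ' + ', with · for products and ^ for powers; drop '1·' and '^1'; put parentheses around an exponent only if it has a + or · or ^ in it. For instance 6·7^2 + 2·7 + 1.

4·7 + 2

base 3: 10 = 3^2 + 1; at 4: 4^2 + 1 = 17; next = 16
base 4: 16 = 4^2; at 5: 5^2 = 25; next = 24
base 5: 24 = 4·5 + 4; at 6: 4·6 + 4 = 28; next = 27
base 6: 27 = 4·6 + 3; at 7: 4·7 + 3 = 31; next = 30
base 7: 30 = 4·7 + 2; at 8: 4·8 + 2 = 34; next = 33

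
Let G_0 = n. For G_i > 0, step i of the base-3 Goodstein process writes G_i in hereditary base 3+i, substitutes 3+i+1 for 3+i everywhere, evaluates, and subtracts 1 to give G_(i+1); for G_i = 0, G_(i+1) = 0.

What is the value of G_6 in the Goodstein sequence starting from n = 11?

47

i=0: 11 = 3^2 + 2 (b=3); 3→4: 4^2 + 2 = 18; 18−1 = 17
i=1: 17 = 4^2 + 1 (b=4); 4→5: 5^2 + 1 = 26; 26−1 = 25
i=2: 25 = 5^2 (b=5); 5→6: 6^2 = 36; 36−1 = 35
i=3: 35 = 5·6 + 5 (b=6); 6→7: 5·7 + 5 = 40; 40−1 = 39
i=4: 39 = 5·7 + 4 (b=7); 7→8: 5·8 + 4 = 44; 44−1 = 43
i=5: 43 = 5·8 + 3 (b=8); 8→9: 5·9 + 3 = 48; 48−1 = 47
i=6: 47 = 5·9 + 2 (b=9); 9→10: 5·10 + 2 = 52; 52−1 = 51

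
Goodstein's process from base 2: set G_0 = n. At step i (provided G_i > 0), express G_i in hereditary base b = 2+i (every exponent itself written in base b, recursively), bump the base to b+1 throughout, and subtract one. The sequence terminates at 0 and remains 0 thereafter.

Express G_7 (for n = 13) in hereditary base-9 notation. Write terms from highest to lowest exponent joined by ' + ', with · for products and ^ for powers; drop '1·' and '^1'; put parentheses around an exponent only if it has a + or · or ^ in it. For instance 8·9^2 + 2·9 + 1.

9^(9 + 1) + 3·9^3 + 3·9^2 + 2·9 + 6

13 —HB2→ 2^(2 + 1) + 2^2 + 1 —bump→ 3^(3 + 1) + 3^3 + 1 = 109 —(−1)→ 108
108 —HB3→ 3^(3 + 1) + 3^3 —bump→ 4^(4 + 1) + 4^4 = 1280 —(−1)→ 1279
1279 —HB4→ 4^(4 + 1) + 3·4^3 + 3·4^2 + 3·4 + 3 —bump→ 5^(5 + 1) + 3·5^3 + 3·5^2 + 3·5 + 3 = 16093 —(−1)→ 16092
16092 —HB5→ 5^(5 + 1) + 3·5^3 + 3·5^2 + 3·5 + 2 —bump→ 6^(6 + 1) + 3·6^3 + 3·6^2 + 3·6 + 2 = 280712 —(−1)→ 280711
280711 —HB6→ 6^(6 + 1) + 3·6^3 + 3·6^2 + 3·6 + 1 —bump→ 7^(7 + 1) + 3·7^3 + 3·7^2 + 3·7 + 1 = 5765999 —(−1)→ 5765998
5765998 —HB7→ 7^(7 + 1) + 3·7^3 + 3·7^2 + 3·7 —bump→ 8^(8 + 1) + 3·8^3 + 3·8^2 + 3·8 = 134219480 —(−1)→ 134219479
134219479 —HB8→ 8^(8 + 1) + 3·8^3 + 3·8^2 + 2·8 + 7 —bump→ 9^(9 + 1) + 3·9^3 + 3·9^2 + 2·9 + 7 = 3486786856 —(−1)→ 3486786855
3486786855 —HB9→ 9^(9 + 1) + 3·9^3 + 3·9^2 + 2·9 + 6 —bump→ 10^(10 + 1) + 3·10^3 + 3·10^2 + 2·10 + 6 = 100000003326 —(−1)→ 100000003325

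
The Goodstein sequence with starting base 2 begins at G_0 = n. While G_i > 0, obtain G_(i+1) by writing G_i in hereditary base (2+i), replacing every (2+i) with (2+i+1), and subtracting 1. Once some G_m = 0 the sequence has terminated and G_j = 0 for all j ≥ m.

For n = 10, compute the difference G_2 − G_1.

942

(0) 10|_2 = 2^(2 + 1) + 2 ↦ 3^(3 + 1) + 3|_3 = 84 ⇒ 83
(1) 83|_3 = 3^(3 + 1) + 2 ↦ 4^(4 + 1) + 2|_4 = 1026 ⇒ 1025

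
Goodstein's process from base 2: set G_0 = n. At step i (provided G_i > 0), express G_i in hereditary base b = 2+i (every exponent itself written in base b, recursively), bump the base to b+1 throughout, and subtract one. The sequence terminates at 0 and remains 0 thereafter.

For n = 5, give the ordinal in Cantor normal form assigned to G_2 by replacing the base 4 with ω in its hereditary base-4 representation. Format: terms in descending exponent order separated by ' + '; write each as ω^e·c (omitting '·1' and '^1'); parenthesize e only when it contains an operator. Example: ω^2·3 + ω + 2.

ω^3·3 + ω^2·3 + ω·3 + 3

(0) 5|_2 = 2^2 + 1 ↦ 3^3 + 1|_3 = 28 ⇒ 27
(1) 27|_3 = 3^3 ↦ 4^4|_4 = 256 ⇒ 255
(2) 255|_4 = 3·4^3 + 3·4^2 + 3·4 + 3 ↦ 3·5^3 + 3·5^2 + 3·5 + 3|_5 = 468 ⇒ 467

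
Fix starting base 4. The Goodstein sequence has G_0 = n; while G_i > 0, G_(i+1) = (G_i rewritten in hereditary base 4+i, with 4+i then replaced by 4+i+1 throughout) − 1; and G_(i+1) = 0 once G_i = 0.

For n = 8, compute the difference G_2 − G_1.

0

step 0: 8 = 2·4; sub 5 for 4: 2·5; = 10; G_1 = 10−1 = 9
step 1: 9 = 5 + 4; sub 6 for 5: 6 + 4; = 10; G_2 = 10−1 = 9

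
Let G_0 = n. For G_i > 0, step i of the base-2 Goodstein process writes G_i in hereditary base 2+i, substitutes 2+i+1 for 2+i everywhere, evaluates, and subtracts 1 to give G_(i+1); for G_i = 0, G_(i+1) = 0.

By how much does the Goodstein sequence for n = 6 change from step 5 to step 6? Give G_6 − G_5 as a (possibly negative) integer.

89204

[0] 6 ≡ 2^2 + 2 (base 2). Lift 3: 30. −1: 29.
[1] 29 ≡ 3^3 + 2 (base 3). Lift 4: 258. −1: 257.
[2] 257 ≡ 4^4 + 1 (base 4). Lift 5: 3126. −1: 3125.
[3] 3125 ≡ 5^5 (base 5). Lift 6: 46656. −1: 46655.
[4] 46655 ≡ 5·6^5 + 5·6^4 + 5·6^3 + 5·6^2 + 5·6 + 5 (base 6). Lift 7: 98040. −1: 98039.
[5] 98039 ≡ 5·7^5 + 5·7^4 + 5·7^3 + 5·7^2 + 5·7 + 4 (base 7). Lift 8: 187244. −1: 187243.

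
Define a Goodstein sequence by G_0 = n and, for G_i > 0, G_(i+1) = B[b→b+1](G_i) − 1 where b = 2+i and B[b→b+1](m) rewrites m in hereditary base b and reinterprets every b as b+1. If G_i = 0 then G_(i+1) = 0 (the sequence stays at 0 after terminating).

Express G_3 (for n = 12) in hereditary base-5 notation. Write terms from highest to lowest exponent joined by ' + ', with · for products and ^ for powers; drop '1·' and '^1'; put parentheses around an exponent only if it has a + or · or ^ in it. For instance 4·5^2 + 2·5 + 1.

12 —HB2→ 2^(2 + 1) + 2^2 —bump→ 3^(3 + 1) + 3^3 = 108 —(−1)→ 107
107 —HB3→ 3^(3 + 1) + 2·3^2 + 2·3 + 2 —bump→ 4^(4 + 1) + 2·4^2 + 2·4 + 2 = 1066 —(−1)→ 1065
1065 —HB4→ 4^(4 + 1) + 2·4^2 + 2·4 + 1 —bump→ 5^(5 + 1) + 2·5^2 + 2·5 + 1 = 15686 —(−1)→ 15685
15685 —HB5→ 5^(5 + 1) + 2·5^2 + 2·5 —bump→ 6^(6 + 1) + 2·6^2 + 2·6 = 280020 —(−1)→ 280019

5^(5 + 1) + 2·5^2 + 2·5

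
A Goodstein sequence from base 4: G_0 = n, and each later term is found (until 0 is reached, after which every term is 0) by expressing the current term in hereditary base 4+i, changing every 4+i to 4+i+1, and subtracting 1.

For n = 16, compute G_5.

36

G_0 = 16. HB_4(16) = 4^2. Bump = 25. G_1 = 24.
G_1 = 24. HB_5(24) = 4·5 + 4. Bump = 28. G_2 = 27.
G_2 = 27. HB_6(27) = 4·6 + 3. Bump = 31. G_3 = 30.
G_3 = 30. HB_7(30) = 4·7 + 2. Bump = 34. G_4 = 33.
G_4 = 33. HB_8(33) = 4·8 + 1. Bump = 37. G_5 = 36.
G_5 = 36. HB_9(36) = 4·9. Bump = 40. G_6 = 39.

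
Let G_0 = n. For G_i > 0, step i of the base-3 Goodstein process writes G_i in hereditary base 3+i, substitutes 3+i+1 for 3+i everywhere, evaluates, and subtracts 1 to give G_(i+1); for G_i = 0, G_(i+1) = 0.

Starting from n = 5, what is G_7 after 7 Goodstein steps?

base 3: 5 = 3 + 2; at 4: 4 + 2 = 6; next = 5
base 4: 5 = 4 + 1; at 5: 5 + 1 = 6; next = 5
base 5: 5 = 5; at 6: 6 = 6; next = 5
base 6: 5 = 5; at 7: 5 = 5; next = 4
base 7: 4 = 4; at 8: 4 = 4; next = 3
base 8: 3 = 3; at 9: 3 = 3; next = 2
base 9: 2 = 2; at 10: 2 = 2; next = 1
base 10: 1 = 1; at 11: 1 = 1; next = 0

1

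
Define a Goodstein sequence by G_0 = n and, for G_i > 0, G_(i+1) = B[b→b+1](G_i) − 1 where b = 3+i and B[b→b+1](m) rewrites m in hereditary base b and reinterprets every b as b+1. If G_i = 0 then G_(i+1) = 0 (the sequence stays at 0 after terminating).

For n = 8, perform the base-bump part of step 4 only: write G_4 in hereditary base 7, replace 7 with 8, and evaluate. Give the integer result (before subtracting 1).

G_0=8  [base 3] 2·3 + 2  →[3↦4]→  2·4 + 2 = 10  −1 ⇒ G_1=9
G_1=9  [base 4] 2·4 + 1  →[4↦5]→  2·5 + 1 = 11  −1 ⇒ G_2=10
G_2=10  [base 5] 2·5  →[5↦6]→  2·6 = 12  −1 ⇒ G_3=11
G_3=11  [base 6] 6 + 5  →[6↦7]→  7 + 5 = 12  −1 ⇒ G_4=11

12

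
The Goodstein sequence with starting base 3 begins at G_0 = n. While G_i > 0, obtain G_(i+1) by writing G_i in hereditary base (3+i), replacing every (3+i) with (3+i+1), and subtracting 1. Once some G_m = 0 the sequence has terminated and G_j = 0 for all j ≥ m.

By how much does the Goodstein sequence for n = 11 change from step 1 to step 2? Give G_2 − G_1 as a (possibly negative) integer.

i=0: 11 = 3^2 + 2 (b=3); 3→4: 4^2 + 2 = 18; 18−1 = 17
i=1: 17 = 4^2 + 1 (b=4); 4→5: 5^2 + 1 = 26; 26−1 = 25

8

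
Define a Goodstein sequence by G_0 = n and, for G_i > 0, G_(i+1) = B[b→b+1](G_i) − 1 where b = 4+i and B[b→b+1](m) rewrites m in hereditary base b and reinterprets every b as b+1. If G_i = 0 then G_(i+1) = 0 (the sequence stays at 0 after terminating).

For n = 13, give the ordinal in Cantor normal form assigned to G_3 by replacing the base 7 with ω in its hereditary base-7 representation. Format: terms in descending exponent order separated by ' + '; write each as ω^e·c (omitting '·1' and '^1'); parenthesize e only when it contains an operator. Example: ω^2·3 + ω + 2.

ω·2 + 4

G_0=13  [base 4] 3·4 + 1  →[4↦5]→  3·5 + 1 = 16  −1 ⇒ G_1=15
G_1=15  [base 5] 3·5  →[5↦6]→  3·6 = 18  −1 ⇒ G_2=17
G_2=17  [base 6] 2·6 + 5  →[6↦7]→  2·7 + 5 = 19  −1 ⇒ G_3=18
G_3=18  [base 7] 2·7 + 4  →[7↦8]→  2·8 + 4 = 20  −1 ⇒ G_4=19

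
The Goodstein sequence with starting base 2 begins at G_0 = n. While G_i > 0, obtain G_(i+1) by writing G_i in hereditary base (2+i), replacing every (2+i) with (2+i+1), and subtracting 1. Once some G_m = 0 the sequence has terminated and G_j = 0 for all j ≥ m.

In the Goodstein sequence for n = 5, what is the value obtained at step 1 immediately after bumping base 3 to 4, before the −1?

256

G_0 = 5. HB_2(5) = 2^2 + 1. Bump = 28. G_1 = 27.
G_1 = 27. HB_3(27) = 3^3. Bump = 256. G_2 = 255.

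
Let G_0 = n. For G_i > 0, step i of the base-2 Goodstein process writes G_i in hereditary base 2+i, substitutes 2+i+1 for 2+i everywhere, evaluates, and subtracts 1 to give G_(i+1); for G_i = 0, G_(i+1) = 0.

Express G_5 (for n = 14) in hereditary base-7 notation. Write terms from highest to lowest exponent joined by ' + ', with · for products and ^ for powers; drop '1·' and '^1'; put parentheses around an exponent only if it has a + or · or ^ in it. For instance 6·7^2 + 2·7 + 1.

step 0: 14 = 2^(2 + 1) + 2^2 + 2; sub 3 for 2: 3^(3 + 1) + 3^3 + 3; = 111; G_1 = 111−1 = 110
step 1: 110 = 3^(3 + 1) + 3^3 + 2; sub 4 for 3: 4^(4 + 1) + 4^4 + 2; = 1282; G_2 = 1282−1 = 1281
step 2: 1281 = 4^(4 + 1) + 4^4 + 1; sub 5 for 4: 5^(5 + 1) + 5^5 + 1; = 18751; G_3 = 18751−1 = 18750
step 3: 18750 = 5^(5 + 1) + 5^5; sub 6 for 5: 6^(6 + 1) + 6^6; = 326592; G_4 = 326592−1 = 326591
step 4: 326591 = 6^(6 + 1) + 5·6^5 + 5·6^4 + 5·6^3 + 5·6^2 + 5·6 + 5; sub 7 for 6: 7^(7 + 1) + 5·7^5 + 5·7^4 + 5·7^3 + 5·7^2 + 5·7 + 5; = 5862841; G_5 = 5862841−1 = 5862840
step 5: 5862840 = 7^(7 + 1) + 5·7^5 + 5·7^4 + 5·7^3 + 5·7^2 + 5·7 + 4; sub 8 for 7: 8^(8 + 1) + 5·8^5 + 5·8^4 + 5·8^3 + 5·8^2 + 5·8 + 4; = 134404972; G_6 = 134404972−1 = 134404971

7^(7 + 1) + 5·7^5 + 5·7^4 + 5·7^3 + 5·7^2 + 5·7 + 4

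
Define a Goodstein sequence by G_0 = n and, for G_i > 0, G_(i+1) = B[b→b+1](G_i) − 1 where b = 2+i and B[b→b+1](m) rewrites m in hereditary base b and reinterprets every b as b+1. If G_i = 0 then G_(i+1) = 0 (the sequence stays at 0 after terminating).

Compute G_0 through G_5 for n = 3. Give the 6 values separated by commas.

3, 3, 3, 2, 1, 0

step 0: 3 = 2 + 1; sub 3 for 2: 3 + 1; = 4; G_1 = 4−1 = 3
step 1: 3 = 3; sub 4 for 3: 4; = 4; G_2 = 4−1 = 3
step 2: 3 = 3; sub 5 for 4: 3; = 3; G_3 = 3−1 = 2
step 3: 2 = 2; sub 6 for 5: 2; = 2; G_4 = 2−1 = 1
step 4: 1 = 1; sub 7 for 6: 1; = 1; G_5 = 1−1 = 0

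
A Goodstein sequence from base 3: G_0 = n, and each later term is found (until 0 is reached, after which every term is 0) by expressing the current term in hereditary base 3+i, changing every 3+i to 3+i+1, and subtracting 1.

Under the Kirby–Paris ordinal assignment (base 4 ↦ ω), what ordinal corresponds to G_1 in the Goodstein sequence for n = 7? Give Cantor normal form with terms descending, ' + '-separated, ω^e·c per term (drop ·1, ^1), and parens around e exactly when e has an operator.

ω·2

i=0: 7 = 2·3 + 1 (b=3); 3→4: 2·4 + 1 = 9; 9−1 = 8
i=1: 8 = 2·4 (b=4); 4→5: 2·5 = 10; 10−1 = 9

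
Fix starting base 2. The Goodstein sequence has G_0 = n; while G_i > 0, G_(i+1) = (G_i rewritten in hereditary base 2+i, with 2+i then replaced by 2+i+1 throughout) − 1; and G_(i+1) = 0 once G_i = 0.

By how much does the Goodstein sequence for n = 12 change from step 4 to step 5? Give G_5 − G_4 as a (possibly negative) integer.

(0) 12|_2 = 2^(2 + 1) + 2^2 ↦ 3^(3 + 1) + 3^3|_3 = 108 ⇒ 107
(1) 107|_3 = 3^(3 + 1) + 2·3^2 + 2·3 + 2 ↦ 4^(4 + 1) + 2·4^2 + 2·4 + 2|_4 = 1066 ⇒ 1065
(2) 1065|_4 = 4^(4 + 1) + 2·4^2 + 2·4 + 1 ↦ 5^(5 + 1) + 2·5^2 + 2·5 + 1|_5 = 15686 ⇒ 15685
(3) 15685|_5 = 5^(5 + 1) + 2·5^2 + 2·5 ↦ 6^(6 + 1) + 2·6^2 + 2·6|_6 = 280020 ⇒ 280019
(4) 280019|_6 = 6^(6 + 1) + 2·6^2 + 6 + 5 ↦ 7^(7 + 1) + 2·7^2 + 7 + 5|_7 = 5764911 ⇒ 5764910

5484891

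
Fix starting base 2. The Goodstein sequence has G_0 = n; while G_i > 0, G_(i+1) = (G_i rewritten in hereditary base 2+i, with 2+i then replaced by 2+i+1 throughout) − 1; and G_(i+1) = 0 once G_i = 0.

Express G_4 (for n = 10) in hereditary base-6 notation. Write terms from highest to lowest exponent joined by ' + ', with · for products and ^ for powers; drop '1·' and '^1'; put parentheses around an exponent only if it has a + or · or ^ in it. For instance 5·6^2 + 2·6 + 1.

5·6^6 + 5·6^5 + 5·6^4 + 5·6^3 + 5·6^2 + 5·6 + 5

(0) 10|_2 = 2^(2 + 1) + 2 ↦ 3^(3 + 1) + 3|_3 = 84 ⇒ 83
(1) 83|_3 = 3^(3 + 1) + 2 ↦ 4^(4 + 1) + 2|_4 = 1026 ⇒ 1025
(2) 1025|_4 = 4^(4 + 1) + 1 ↦ 5^(5 + 1) + 1|_5 = 15626 ⇒ 15625
(3) 15625|_5 = 5^(5 + 1) ↦ 6^(6 + 1)|_6 = 279936 ⇒ 279935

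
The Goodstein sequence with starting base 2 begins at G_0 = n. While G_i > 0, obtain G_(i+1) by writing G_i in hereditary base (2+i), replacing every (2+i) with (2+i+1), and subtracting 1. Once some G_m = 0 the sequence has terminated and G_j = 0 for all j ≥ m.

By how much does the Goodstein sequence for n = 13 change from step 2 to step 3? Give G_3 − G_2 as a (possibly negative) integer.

G_0 = 13. HB_2(13) = 2^(2 + 1) + 2^2 + 1. Bump = 109. G_1 = 108.
G_1 = 108. HB_3(108) = 3^(3 + 1) + 3^3. Bump = 1280. G_2 = 1279.
G_2 = 1279. HB_4(1279) = 4^(4 + 1) + 3·4^3 + 3·4^2 + 3·4 + 3. Bump = 16093. G_3 = 16092.

14813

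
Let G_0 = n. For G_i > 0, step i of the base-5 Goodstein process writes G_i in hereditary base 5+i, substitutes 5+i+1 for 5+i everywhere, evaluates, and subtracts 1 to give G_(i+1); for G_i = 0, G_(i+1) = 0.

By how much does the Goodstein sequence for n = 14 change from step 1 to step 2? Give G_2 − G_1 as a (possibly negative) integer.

14 —HB5→ 2·5 + 4 —bump→ 2·6 + 4 = 16 —(−1)→ 15
15 —HB6→ 2·6 + 3 —bump→ 2·7 + 3 = 17 —(−1)→ 16

1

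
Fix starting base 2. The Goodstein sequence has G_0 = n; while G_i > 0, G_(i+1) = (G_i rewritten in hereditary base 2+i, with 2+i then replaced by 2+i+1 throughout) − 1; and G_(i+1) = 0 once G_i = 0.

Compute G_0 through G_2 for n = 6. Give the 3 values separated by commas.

G_0=6  [base 2] 2^2 + 2  →[2↦3]→  3^3 + 3 = 30  −1 ⇒ G_1=29
G_1=29  [base 3] 3^3 + 2  →[3↦4]→  4^4 + 2 = 258  −1 ⇒ G_2=257

6, 29, 257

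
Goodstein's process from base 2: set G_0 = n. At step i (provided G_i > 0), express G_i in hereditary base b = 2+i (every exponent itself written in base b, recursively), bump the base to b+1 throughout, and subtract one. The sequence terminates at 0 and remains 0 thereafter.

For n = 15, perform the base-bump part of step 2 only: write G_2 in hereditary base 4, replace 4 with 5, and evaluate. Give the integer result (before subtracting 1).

i=0: 15 = 2^(2 + 1) + 2^2 + 2 + 1 (b=2); 2→3: 3^(3 + 1) + 3^3 + 3 + 1 = 112; 112−1 = 111
i=1: 111 = 3^(3 + 1) + 3^3 + 3 (b=3); 3→4: 4^(4 + 1) + 4^4 + 4 = 1284; 1284−1 = 1283
i=2: 1283 = 4^(4 + 1) + 4^4 + 3 (b=4); 4→5: 5^(5 + 1) + 5^5 + 3 = 18753; 18753−1 = 18752

18753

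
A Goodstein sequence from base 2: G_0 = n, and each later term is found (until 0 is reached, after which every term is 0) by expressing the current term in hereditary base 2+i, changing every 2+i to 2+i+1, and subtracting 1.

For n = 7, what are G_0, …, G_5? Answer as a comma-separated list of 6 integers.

7, 30, 259, 3127, 46657, 823543

7 —HB2→ 2^2 + 2 + 1 —bump→ 3^3 + 3 + 1 = 31 —(−1)→ 30
30 —HB3→ 3^3 + 3 —bump→ 4^4 + 4 = 260 —(−1)→ 259
259 —HB4→ 4^4 + 3 —bump→ 5^5 + 3 = 3128 —(−1)→ 3127
3127 —HB5→ 5^5 + 2 —bump→ 6^6 + 2 = 46658 —(−1)→ 46657
46657 —HB6→ 6^6 + 1 —bump→ 7^7 + 1 = 823544 —(−1)→ 823543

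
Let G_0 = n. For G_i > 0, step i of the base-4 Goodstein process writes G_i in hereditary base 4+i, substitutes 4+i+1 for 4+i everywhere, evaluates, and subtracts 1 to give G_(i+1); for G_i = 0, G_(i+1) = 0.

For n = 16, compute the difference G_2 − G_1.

3

i=0: 16 = 4^2 (b=4); 4→5: 5^2 = 25; 25−1 = 24
i=1: 24 = 4·5 + 4 (b=5); 5→6: 4·6 + 4 = 28; 28−1 = 27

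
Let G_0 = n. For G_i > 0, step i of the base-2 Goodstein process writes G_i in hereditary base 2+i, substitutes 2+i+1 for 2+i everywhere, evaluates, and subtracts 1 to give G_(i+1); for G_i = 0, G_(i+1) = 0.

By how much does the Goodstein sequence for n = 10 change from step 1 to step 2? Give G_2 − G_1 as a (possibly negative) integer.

942

base 2: 10 = 2^(2 + 1) + 2; at 3: 3^(3 + 1) + 3 = 84; next = 83
base 3: 83 = 3^(3 + 1) + 2; at 4: 4^(4 + 1) + 2 = 1026; next = 1025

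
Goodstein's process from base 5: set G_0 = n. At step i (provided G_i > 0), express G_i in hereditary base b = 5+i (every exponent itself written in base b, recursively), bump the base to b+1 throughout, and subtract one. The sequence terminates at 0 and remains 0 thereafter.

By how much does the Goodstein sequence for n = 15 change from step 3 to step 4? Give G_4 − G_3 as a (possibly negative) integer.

(0) 15|_5 = 3·5 ↦ 3·6|_6 = 18 ⇒ 17
(1) 17|_6 = 2·6 + 5 ↦ 2·7 + 5|_7 = 19 ⇒ 18
(2) 18|_7 = 2·7 + 4 ↦ 2·8 + 4|_8 = 20 ⇒ 19
(3) 19|_8 = 2·8 + 3 ↦ 2·9 + 3|_9 = 21 ⇒ 20

1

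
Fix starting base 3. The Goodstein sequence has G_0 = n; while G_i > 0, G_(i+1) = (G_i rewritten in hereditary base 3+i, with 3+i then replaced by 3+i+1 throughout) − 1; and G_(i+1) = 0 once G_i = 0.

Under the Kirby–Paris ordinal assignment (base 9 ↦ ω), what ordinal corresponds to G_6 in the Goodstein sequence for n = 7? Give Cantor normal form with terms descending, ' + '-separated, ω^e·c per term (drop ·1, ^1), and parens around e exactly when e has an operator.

ω

step 0: 7 = 2·3 + 1; sub 4 for 3: 2·4 + 1; = 9; G_1 = 9−1 = 8
step 1: 8 = 2·4; sub 5 for 4: 2·5; = 10; G_2 = 10−1 = 9
step 2: 9 = 5 + 4; sub 6 for 5: 6 + 4; = 10; G_3 = 10−1 = 9
step 3: 9 = 6 + 3; sub 7 for 6: 7 + 3; = 10; G_4 = 10−1 = 9
step 4: 9 = 7 + 2; sub 8 for 7: 8 + 2; = 10; G_5 = 10−1 = 9
step 5: 9 = 8 + 1; sub 9 for 8: 9 + 1; = 10; G_6 = 10−1 = 9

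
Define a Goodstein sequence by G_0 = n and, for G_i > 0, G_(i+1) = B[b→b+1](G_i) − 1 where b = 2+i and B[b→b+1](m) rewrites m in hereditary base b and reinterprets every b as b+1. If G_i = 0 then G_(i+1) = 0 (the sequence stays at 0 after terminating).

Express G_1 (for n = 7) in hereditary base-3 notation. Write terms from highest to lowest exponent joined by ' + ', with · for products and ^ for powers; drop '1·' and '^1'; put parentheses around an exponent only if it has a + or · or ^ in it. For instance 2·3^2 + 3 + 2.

7 —HB2→ 2^2 + 2 + 1 —bump→ 3^3 + 3 + 1 = 31 —(−1)→ 30
30 —HB3→ 3^3 + 3 —bump→ 4^4 + 4 = 260 —(−1)→ 259

3^3 + 3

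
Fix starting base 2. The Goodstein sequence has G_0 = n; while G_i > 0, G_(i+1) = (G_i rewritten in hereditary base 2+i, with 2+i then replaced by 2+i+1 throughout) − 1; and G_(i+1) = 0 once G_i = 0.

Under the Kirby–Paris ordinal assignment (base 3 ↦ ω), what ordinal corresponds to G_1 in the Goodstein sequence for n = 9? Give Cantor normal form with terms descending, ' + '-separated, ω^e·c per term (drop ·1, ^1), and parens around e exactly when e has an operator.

G_0 = 9. HB_2(9) = 2^(2 + 1) + 1. Bump = 82. G_1 = 81.
G_1 = 81. HB_3(81) = 3^(3 + 1). Bump = 1024. G_2 = 1023.

ω^(ω + 1)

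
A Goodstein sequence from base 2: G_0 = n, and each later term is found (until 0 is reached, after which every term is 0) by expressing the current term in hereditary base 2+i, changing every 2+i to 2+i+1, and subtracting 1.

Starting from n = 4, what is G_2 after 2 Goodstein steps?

41

i=0: 4 = 2^2 (b=2); 2→3: 3^3 = 27; 27−1 = 26
i=1: 26 = 2·3^2 + 2·3 + 2 (b=3); 3→4: 2·4^2 + 2·4 + 2 = 42; 42−1 = 41
i=2: 41 = 2·4^2 + 2·4 + 1 (b=4); 4→5: 2·5^2 + 2·5 + 1 = 61; 61−1 = 60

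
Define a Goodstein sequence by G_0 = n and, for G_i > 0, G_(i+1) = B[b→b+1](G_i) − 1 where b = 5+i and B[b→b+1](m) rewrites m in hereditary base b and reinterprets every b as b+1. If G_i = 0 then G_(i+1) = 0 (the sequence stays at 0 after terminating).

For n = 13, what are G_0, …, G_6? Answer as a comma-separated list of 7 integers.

G_0=13  [base 5] 2·5 + 3  →[5↦6]→  2·6 + 3 = 15  −1 ⇒ G_1=14
G_1=14  [base 6] 2·6 + 2  →[6↦7]→  2·7 + 2 = 16  −1 ⇒ G_2=15
G_2=15  [base 7] 2·7 + 1  →[7↦8]→  2·8 + 1 = 17  −1 ⇒ G_3=16
G_3=16  [base 8] 2·8  →[8↦9]→  2·9 = 18  −1 ⇒ G_4=17
G_4=17  [base 9] 9 + 8  →[9↦10]→  10 + 8 = 18  −1 ⇒ G_5=17
G_5=17  [base 10] 10 + 7  →[10↦11]→  11 + 7 = 18  −1 ⇒ G_6=17

13, 14, 15, 16, 17, 17, 17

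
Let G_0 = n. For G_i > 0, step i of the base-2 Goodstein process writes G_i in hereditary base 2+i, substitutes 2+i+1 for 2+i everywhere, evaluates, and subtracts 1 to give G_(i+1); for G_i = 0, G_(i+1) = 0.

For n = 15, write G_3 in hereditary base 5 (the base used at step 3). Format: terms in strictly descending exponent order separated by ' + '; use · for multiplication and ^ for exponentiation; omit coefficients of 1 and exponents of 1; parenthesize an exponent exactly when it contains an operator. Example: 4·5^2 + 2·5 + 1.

base 2: 15 = 2^(2 + 1) + 2^2 + 2 + 1; at 3: 3^(3 + 1) + 3^3 + 3 + 1 = 112; next = 111
base 3: 111 = 3^(3 + 1) + 3^3 + 3; at 4: 4^(4 + 1) + 4^4 + 4 = 1284; next = 1283
base 4: 1283 = 4^(4 + 1) + 4^4 + 3; at 5: 5^(5 + 1) + 5^5 + 3 = 18753; next = 18752
base 5: 18752 = 5^(5 + 1) + 5^5 + 2; at 6: 6^(6 + 1) + 6^6 + 2 = 326594; next = 326593

5^(5 + 1) + 5^5 + 2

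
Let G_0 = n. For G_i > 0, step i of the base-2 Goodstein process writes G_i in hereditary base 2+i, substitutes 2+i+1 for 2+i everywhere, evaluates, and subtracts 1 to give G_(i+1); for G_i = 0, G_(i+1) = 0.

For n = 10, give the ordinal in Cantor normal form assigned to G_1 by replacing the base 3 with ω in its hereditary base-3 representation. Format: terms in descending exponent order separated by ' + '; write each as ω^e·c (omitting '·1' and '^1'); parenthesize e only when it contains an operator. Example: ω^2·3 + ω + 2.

base 2: 10 = 2^(2 + 1) + 2; at 3: 3^(3 + 1) + 3 = 84; next = 83
base 3: 83 = 3^(3 + 1) + 2; at 4: 4^(4 + 1) + 2 = 1026; next = 1025

ω^(ω + 1) + 2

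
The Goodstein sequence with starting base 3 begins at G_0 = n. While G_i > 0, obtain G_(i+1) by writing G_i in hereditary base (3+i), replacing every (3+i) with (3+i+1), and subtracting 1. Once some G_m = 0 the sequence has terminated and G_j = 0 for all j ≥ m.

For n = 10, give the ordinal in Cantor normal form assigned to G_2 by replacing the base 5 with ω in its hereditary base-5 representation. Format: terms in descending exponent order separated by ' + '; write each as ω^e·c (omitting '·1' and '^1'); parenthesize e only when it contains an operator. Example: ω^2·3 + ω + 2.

10 —HB3→ 3^2 + 1 —bump→ 4^2 + 1 = 17 —(−1)→ 16
16 —HB4→ 4^2 —bump→ 5^2 = 25 —(−1)→ 24
24 —HB5→ 4·5 + 4 —bump→ 4·6 + 4 = 28 —(−1)→ 27

ω·4 + 4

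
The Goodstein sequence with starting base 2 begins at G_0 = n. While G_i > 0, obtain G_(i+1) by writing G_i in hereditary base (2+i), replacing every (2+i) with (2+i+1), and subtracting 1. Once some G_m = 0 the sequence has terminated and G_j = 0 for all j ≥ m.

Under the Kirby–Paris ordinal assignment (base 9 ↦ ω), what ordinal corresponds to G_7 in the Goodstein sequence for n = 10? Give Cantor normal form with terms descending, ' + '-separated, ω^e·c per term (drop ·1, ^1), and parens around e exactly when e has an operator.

G_0 = 10. HB_2(10) = 2^(2 + 1) + 2. Bump = 84. G_1 = 83.
G_1 = 83. HB_3(83) = 3^(3 + 1) + 2. Bump = 1026. G_2 = 1025.
G_2 = 1025. HB_4(1025) = 4^(4 + 1) + 1. Bump = 15626. G_3 = 15625.
G_3 = 15625. HB_5(15625) = 5^(5 + 1). Bump = 279936. G_4 = 279935.
G_4 = 279935. HB_6(279935) = 5·6^6 + 5·6^5 + 5·6^4 + 5·6^3 + 5·6^2 + 5·6 + 5. Bump = 4215755. G_5 = 4215754.
G_5 = 4215754. HB_7(4215754) = 5·7^7 + 5·7^5 + 5·7^4 + 5·7^3 + 5·7^2 + 5·7 + 4. Bump = 84073324. G_6 = 84073323.
G_6 = 84073323. HB_8(84073323) = 5·8^8 + 5·8^5 + 5·8^4 + 5·8^3 + 5·8^2 + 5·8 + 3. Bump = 1937434593. G_7 = 1937434592.
G_7 = 1937434592. HB_9(1937434592) = 5·9^9 + 5·9^5 + 5·9^4 + 5·9^3 + 5·9^2 + 5·9 + 2. Bump = 50000555552. G_8 = 50000555551.

ω^ω·5 + ω^5·5 + ω^4·5 + ω^3·5 + ω^2·5 + ω·5 + 2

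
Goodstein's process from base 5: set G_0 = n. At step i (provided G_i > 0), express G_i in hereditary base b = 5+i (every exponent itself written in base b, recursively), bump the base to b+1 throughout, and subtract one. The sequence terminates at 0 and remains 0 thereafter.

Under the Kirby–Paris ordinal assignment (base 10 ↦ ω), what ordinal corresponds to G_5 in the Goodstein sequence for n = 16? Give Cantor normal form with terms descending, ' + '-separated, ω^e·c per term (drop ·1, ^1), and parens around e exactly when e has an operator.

G_0 = 16. HB_5(16) = 3·5 + 1. Bump = 19. G_1 = 18.
G_1 = 18. HB_6(18) = 3·6. Bump = 21. G_2 = 20.
G_2 = 20. HB_7(20) = 2·7 + 6. Bump = 22. G_3 = 21.
G_3 = 21. HB_8(21) = 2·8 + 5. Bump = 23. G_4 = 22.
G_4 = 22. HB_9(22) = 2·9 + 4. Bump = 24. G_5 = 23.

ω·2 + 3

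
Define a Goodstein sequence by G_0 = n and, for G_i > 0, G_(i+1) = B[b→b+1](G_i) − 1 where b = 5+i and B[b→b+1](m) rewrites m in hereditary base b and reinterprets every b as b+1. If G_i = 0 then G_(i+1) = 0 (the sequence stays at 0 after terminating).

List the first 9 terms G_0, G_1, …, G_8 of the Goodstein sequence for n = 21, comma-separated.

21, 24, 27, 29, 31, 33, 35, 37, 39

21 —HB5→ 4·5 + 1 —bump→ 4·6 + 1 = 25 —(−1)→ 24
24 —HB6→ 4·6 —bump→ 4·7 = 28 —(−1)→ 27
27 —HB7→ 3·7 + 6 —bump→ 3·8 + 6 = 30 —(−1)→ 29
29 —HB8→ 3·8 + 5 —bump→ 3·9 + 5 = 32 —(−1)→ 31
31 —HB9→ 3·9 + 4 —bump→ 3·10 + 4 = 34 —(−1)→ 33
33 —HB10→ 3·10 + 3 —bump→ 3·11 + 3 = 36 —(−1)→ 35
35 —HB11→ 3·11 + 2 —bump→ 3·12 + 2 = 38 —(−1)→ 37
37 —HB12→ 3·12 + 1 —bump→ 3·13 + 1 = 40 —(−1)→ 39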